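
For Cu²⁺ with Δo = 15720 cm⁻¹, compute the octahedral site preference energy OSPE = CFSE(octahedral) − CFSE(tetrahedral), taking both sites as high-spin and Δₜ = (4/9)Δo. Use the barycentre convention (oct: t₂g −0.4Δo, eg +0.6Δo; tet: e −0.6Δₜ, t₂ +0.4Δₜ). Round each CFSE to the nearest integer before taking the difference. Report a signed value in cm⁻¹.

Cu²⁺: group 11, so d-count = 11 − 2 = 9.
Octahedral (high-spin): t₂g⁶ eg³, CFSE = 6(−0.4) + 3(+0.6) = -0.6Δo = -0.6 × 15720 = -9432 cm⁻¹.
In a tetrahedral site the filling is e⁴ t₂⁵: CFSE(tet) = -0.4Δₜ = -0.4 × (4/9)(15720) = -2795 cm⁻¹.
Subtracting, OSPE = -9432 − (-2795) = -6637 cm⁻¹.

-6637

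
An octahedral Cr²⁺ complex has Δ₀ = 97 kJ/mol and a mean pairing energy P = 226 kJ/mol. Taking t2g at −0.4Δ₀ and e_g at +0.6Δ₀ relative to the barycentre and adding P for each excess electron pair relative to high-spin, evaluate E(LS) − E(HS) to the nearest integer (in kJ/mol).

Group 6 minus oxidation state +2 gives a d⁴ configuration for Cr²⁺.
High-spin d⁴ fills as t2g^3 e_g^1 with CFSE 3(−0.4) + 1(+0.6) = -0.6Δ₀ = -58 kJ/mol.
Low-spin t2g^4 e_g^0 gives -1.6Δ₀ = -155 kJ/mol, but forming 1 extra pair costs 1P = 226 kJ/mol, so E(LS) = -155 + 226 = 71 kJ/mol.
Thus E(LS) − E(HS) = 129 kJ/mol.

129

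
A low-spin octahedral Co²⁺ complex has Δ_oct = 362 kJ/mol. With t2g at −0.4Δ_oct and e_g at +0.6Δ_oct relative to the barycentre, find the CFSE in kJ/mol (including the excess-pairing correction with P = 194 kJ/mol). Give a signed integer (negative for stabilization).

-458

Co is in group 9, so Co²⁺ is d⁷ (9 − 2 = 7).
Electron filling gives t2g^6 e_g^1.
The orbital stabilization is -1.8Δ_oct = -1.8 × 362 = -652 kJ/mol.
High-spin d⁷ would be t2g^5 e_g^2 with 2 pairs; low-spin has 3, so 1 excess pair costs +1P = +194 kJ/mol.
Overall CFSE = -652 + 194 = -458 kJ/mol.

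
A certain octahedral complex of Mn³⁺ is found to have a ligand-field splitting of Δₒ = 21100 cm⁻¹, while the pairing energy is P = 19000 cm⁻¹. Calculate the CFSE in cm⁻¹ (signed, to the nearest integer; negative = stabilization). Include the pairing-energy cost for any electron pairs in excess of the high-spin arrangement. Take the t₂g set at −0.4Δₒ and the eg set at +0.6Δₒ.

Mn is in group 7, so Mn³⁺ is d⁴ (7 − 3 = 4).
Since Δₒ = 21100 cm⁻¹ > P = 19000 cm⁻¹, the complex adopts the low-spin configuration.
That gives t₂g⁴ eg⁰.
Orbital CFSE = -1.6Δₒ = -1.6 × 21100 = -33760 cm⁻¹.
Excess pairs vs high-spin: 1 − 0 = 1; pairing cost = +19000 cm⁻¹.
Net CFSE = -33760 + 19000 = -14760 cm⁻¹.

-14760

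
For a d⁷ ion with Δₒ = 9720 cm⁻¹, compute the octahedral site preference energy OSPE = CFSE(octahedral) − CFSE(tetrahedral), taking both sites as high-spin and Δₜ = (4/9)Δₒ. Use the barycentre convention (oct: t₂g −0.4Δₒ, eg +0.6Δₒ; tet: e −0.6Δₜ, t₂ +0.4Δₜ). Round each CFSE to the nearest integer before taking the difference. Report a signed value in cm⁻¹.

Octahedral (high-spin): t₂g⁵ eg², CFSE = 5(−0.4) + 2(+0.6) = -0.8Δₒ = -0.8 × 9720 = -7776 cm⁻¹.
Tetrahedral e⁴ t₂³ gives -1.2Δₜ = -1.2 × (4/9) × 9720 = -5184 cm⁻¹.
OSPE = CFSE(oct) − CFSE(tet) = -7776 − (-5184) = -2592 cm⁻¹.

-2592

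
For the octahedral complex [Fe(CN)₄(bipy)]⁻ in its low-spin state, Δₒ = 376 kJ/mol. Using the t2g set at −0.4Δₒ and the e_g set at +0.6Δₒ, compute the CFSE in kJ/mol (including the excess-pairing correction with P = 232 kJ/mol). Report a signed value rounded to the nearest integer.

Ligand charges: 4×(-1) from CN⁻ and 1×(+0) from bipy sum to -4; with overall charge -1, Fe is +3.
Fe sits in group 8; removing 3 electrons leaves Fe³⁺ with 8 − 3 = 5 d electrons.
Electron filling gives t2g^5 e_g^0.
The orbital stabilization is -2.0Δₒ = -2.0 × 376 = -752 kJ/mol.
High-spin d⁵ would be t2g^3 e_g^2 with 0 pairs; low-spin has 2, so 2 excess pairs cost +2P = +464 kJ/mol.
Net CFSE = -752 + 464 = -288 kJ/mol.

-288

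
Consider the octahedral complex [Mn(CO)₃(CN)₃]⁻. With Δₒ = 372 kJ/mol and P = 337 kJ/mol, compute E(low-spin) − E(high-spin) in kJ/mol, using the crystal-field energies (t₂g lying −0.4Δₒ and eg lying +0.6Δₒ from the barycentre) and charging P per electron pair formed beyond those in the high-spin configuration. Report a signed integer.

Ligand charges: 3×(+0) from CO and 3×(-1) from CN⁻ sum to -3; with overall charge -1, Mn is +2.
Mn is in group 7, so Mn²⁺ is d⁵ (7 − 2 = 5).
In the high-spin limit (t₂g³ eg²) the orbital term is 0.0Δₒ = 0 kJ/mol, with no excess pairing.
Low-spin: t₂g⁵ eg⁰, orbital CFSE = -2.0Δₒ = -744 kJ/mol; plus 2 excess pairs × P = +674 kJ/mol; total -70 kJ/mol.
The difference is -70 − (0) = -70 kJ/mol, so low-spin lies lower.

-70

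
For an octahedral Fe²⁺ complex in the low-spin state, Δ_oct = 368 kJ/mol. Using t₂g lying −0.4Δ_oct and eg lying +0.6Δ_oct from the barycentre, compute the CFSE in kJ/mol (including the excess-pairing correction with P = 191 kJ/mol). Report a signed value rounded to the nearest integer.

Fe²⁺: group 8, so d-count = 8 − 2 = 6.
The d⁶ electrons fill as t₂g⁶ eg⁰.
CFSE(orbital) = 6×(-0.4Δ_oct) + 0×(0.6Δ_oct) = -2.4Δ_oct; with Δ_oct = 368 kJ/mol that is -883 kJ/mol.
High-spin d⁶ would be t₂g⁴ eg² with 1 pair; low-spin has 3, so 2 excess pairs cost +2P = +382 kJ/mol.
Net CFSE = -883 + 382 = -501 kJ/mol.

-501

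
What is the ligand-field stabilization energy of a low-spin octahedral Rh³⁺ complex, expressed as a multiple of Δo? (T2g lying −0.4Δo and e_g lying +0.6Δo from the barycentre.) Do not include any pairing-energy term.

Rh sits in group 9; removing 3 electrons leaves Rh³⁺ with 9 − 3 = 6 d electrons.
Configuration: t2g^6 e_g^0.
CFSE = 6(-0.4Δo) + 0(0.6Δo) = -2.4Δo + 0.0Δo = -2.4Δo.

-2.4 Δo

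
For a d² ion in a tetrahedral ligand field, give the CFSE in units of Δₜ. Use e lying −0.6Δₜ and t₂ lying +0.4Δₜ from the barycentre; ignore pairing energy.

-1.2 Δₜ

With tetrahedral geometry the complex is necessarily high-spin.
Configuration: e² t₂⁰.
CFSE = 2(-0.6Δₜ) + 0(0.4Δₜ) = -1.2Δₜ + 0.0Δₜ = -1.2Δₜ.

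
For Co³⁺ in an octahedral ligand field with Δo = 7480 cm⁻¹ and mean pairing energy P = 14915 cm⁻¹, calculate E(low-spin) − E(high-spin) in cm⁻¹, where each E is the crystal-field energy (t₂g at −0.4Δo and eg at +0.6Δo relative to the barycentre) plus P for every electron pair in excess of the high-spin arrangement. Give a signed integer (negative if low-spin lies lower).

Group 9 minus oxidation state +3 gives a d⁶ configuration for Co³⁺.
High-spin d⁶ fills as t₂g⁴ eg² with CFSE 4(−0.4) + 2(+0.6) = -0.4Δo = -2992 cm⁻¹.
Low-spin: t₂g⁶ eg⁰, orbital CFSE = -2.4Δo = -17952 cm⁻¹; plus 2 excess pairs × P = +29830 cm⁻¹; total 11878 cm⁻¹.
The difference is 11878 − (-2992) = 14870 cm⁻¹, so high-spin lies lower.

14870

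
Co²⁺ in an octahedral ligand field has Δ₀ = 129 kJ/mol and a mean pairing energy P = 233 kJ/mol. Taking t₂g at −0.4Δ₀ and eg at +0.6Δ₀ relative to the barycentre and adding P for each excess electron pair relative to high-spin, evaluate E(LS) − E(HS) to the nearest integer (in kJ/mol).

Co²⁺: group 9, so d-count = 9 − 2 = 7.
High-spin: t₂g⁵ eg², CFSE = -0.8Δ₀ = -103 kJ/mol.
Low-spin: t₂g⁶ eg¹, orbital CFSE = -1.8Δ₀ = -232 kJ/mol; plus 1 excess pair × P = +233 kJ/mol; total 1 kJ/mol.
The difference is 1 − (-103) = 104 kJ/mol, so high-spin lies lower.

104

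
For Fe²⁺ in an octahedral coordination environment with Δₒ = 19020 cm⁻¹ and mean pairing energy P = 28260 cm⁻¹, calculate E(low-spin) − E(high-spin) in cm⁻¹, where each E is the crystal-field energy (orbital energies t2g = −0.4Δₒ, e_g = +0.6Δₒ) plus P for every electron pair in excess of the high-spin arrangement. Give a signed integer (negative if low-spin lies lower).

18480

Fe²⁺: group 8, so d-count = 8 − 2 = 6.
In the high-spin limit (t2g^4 e_g^2) the orbital term is -0.4Δₒ = -7608 cm⁻¹, with no excess pairing.
Low-spin: t2g^6 e_g^0, orbital CFSE = -2.4Δₒ = -45648 cm⁻¹; plus 2 excess pairs × P = +56520 cm⁻¹; total 10872 cm⁻¹.
Thus E(LS) − E(HS) = 18480 cm⁻¹.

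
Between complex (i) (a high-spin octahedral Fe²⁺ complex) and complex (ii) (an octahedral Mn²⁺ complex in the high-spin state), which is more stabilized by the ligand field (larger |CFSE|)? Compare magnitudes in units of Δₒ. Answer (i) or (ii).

(i)

(i): Fe is in group 8, so Fe²⁺ is d⁶ (8 − 2 = 6); t₂g⁴ eg², CFSE = -0.4Δₒ.
(ii): Mn sits in group 7; removing 2 electrons leaves Mn²⁺ with 7 − 2 = 5 d electrons; t2g^3 e_g^2, CFSE = 0.0Δₒ.
So (i) has the larger |CFSE|.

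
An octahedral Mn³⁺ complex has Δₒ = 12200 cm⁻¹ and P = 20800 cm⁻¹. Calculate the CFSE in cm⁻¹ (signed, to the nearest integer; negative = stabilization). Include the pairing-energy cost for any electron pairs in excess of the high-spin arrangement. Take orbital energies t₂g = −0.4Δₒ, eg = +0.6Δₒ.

-7320

Group 7 minus oxidation state +3 gives a d⁴ configuration for Mn³⁺.
Here Δₒ < P (12200 < 20800), so the high-spin state is favoured.
Filling d⁴ accordingly: t₂g³ eg¹.
Orbital CFSE = -0.6Δₒ = -0.6 × 12200 = -7320 cm⁻¹.
High-spin has no excess pairs, so no pairing correction applies.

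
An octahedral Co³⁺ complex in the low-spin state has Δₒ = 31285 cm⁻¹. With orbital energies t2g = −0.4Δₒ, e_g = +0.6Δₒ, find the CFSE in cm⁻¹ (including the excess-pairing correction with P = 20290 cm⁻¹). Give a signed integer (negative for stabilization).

Group 9 minus oxidation state +3 gives a d⁶ configuration for Co³⁺.
Electron filling gives t2g^6 e_g^0.
Orbital CFSE = 6(-0.4) + 0(0.6) = -2.4Δₒ = -2.4 × 31285 = -75084 cm⁻¹.
High-spin d⁶ would be t2g^4 e_g^2 with 1 pair; low-spin has 3, so 2 excess pairs cost +2P = +40580 cm⁻¹.
Combining: -75084 + 40580 = -34504 cm⁻¹.

-34504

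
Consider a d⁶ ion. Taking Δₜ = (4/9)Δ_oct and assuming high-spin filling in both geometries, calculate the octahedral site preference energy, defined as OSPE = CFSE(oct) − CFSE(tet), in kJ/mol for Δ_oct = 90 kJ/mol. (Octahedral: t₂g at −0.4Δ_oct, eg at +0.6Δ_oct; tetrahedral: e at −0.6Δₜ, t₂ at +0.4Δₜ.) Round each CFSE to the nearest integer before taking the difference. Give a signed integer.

Octahedral (high-spin): t2g^4 e_g^2, CFSE = 4(−0.4) + 2(+0.6) = -0.4Δ_oct = -0.4 × 90 = -36 kJ/mol.
In a tetrahedral site the filling is e^3 t2^3: CFSE(tet) = -0.6Δₜ = -0.6 × (4/9)(90) = -24 kJ/mol.
OSPE = -36 − (-24) = -12 kJ/mol.

-12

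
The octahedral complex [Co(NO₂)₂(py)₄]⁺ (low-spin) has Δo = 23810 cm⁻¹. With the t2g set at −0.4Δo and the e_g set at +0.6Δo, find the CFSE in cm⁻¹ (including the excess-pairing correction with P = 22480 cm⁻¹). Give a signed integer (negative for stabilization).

-12184

Ligand charges: 2×(-1) from NO₂⁻ and 4×(+0) from py sum to -2; with overall charge +1, Co is +3.
Co sits in group 9; removing 3 electrons leaves Co³⁺ with 9 − 3 = 6 d electrons.
The d⁶ electrons fill as t2g^6 e_g^0.
The orbital stabilization is -2.4Δo = -2.4 × 23810 = -57144 cm⁻¹.
Pairing penalty: 3 pairs vs 1 in the high-spin reference → 2 extra × P = 44960 cm⁻¹.
Combining: -57144 + 44960 = -12184 cm⁻¹.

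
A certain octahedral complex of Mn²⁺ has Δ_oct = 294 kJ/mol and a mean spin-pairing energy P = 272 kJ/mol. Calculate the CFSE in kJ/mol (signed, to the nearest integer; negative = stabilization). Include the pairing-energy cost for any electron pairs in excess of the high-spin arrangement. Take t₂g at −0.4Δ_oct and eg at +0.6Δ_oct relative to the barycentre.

Mn sits in group 7; removing 2 electrons leaves Mn²⁺ with 7 − 2 = 5 d electrons.
Since Δ_oct = 294 kJ/mol > P = 272 kJ/mol, the complex adopts the low-spin configuration.
Configuration: t₂g⁵ eg⁰.
Orbital CFSE = -2.0Δ_oct = -2.0 × 294 = -588 kJ/mol.
Excess pairs vs high-spin: 2 − 0 = 2; pairing cost = +544 kJ/mol.
Net CFSE = -588 + 544 = -44 kJ/mol.

-44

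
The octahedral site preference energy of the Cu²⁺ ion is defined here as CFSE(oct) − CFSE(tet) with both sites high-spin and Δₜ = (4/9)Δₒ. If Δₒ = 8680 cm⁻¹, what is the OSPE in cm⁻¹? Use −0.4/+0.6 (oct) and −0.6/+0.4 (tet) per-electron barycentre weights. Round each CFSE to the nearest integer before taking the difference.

-3665

Group 11 minus oxidation state +2 gives a d⁹ configuration for Cu²⁺.
Octahedral (high-spin): t₂g⁶ eg³, CFSE = 6(−0.4) + 3(+0.6) = -0.6Δₒ = -0.6 × 8680 = -5208 cm⁻¹.
In a tetrahedral site the filling is e⁴ t₂⁵: CFSE(tet) = -0.4Δₜ = -0.4 × (4/9)(8680) = -1543 cm⁻¹.
OSPE = -5208 − (-1543) = -3665 cm⁻¹.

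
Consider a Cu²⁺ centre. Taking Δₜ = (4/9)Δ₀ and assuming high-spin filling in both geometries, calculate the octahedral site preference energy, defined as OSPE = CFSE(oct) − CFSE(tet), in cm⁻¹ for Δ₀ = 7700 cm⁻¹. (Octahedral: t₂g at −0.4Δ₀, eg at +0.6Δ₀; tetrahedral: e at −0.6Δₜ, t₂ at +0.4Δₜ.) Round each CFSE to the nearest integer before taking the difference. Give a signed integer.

Cu²⁺: group 11, so d-count = 11 − 2 = 9.
In an octahedral site d⁹ (HS) is t₂g⁶ eg³, giving CFSE(oct) = -0.6Δ₀ = -4620 cm⁻¹.
Tetrahedral: e⁴ t₂⁵, CFSE = 4(−0.6) + 5(+0.4) = -0.4Δₜ = -0.4 × (4/9) × 7700 = -1369 cm⁻¹.
OSPE = -4620 − (-1369) = -3251 cm⁻¹.

-3251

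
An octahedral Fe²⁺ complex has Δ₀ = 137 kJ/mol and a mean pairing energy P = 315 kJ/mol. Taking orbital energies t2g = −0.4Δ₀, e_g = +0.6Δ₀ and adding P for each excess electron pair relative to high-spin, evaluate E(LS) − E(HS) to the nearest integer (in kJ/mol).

Fe sits in group 8; removing 2 electrons leaves Fe²⁺ with 8 − 2 = 6 d electrons.
High-spin d⁶ fills as t2g^4 e_g^2 with CFSE 4(−0.4) + 2(+0.6) = -0.4Δ₀ = -55 kJ/mol.
For low-spin the configuration is t2g^6 e_g^0: orbital energy -2.4 × 137 = -329 kJ/mol, and 2 additional pairs relative to high-spin add 630 kJ/mol, giving 301 kJ/mol.
E(LS) − E(HS) = 301 − (-55) = 356 kJ/mol.

356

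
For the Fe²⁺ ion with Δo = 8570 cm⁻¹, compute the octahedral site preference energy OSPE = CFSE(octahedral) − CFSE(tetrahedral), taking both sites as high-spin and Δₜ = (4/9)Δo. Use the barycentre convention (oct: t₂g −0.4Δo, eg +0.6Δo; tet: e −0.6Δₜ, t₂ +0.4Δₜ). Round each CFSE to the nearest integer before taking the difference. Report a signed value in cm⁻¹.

-1143

Fe sits in group 8; removing 2 electrons leaves Fe²⁺ with 8 − 2 = 6 d electrons.
In an octahedral site d⁶ (HS) is t₂g⁴ eg², giving CFSE(oct) = -0.4Δo = -3428 cm⁻¹.
In a tetrahedral site the filling is e³ t₂³: CFSE(tet) = -0.6Δₜ = -0.6 × (4/9)(8570) = -2285 cm⁻¹.
Subtracting, OSPE = -3428 − (-2285) = -1143 cm⁻¹.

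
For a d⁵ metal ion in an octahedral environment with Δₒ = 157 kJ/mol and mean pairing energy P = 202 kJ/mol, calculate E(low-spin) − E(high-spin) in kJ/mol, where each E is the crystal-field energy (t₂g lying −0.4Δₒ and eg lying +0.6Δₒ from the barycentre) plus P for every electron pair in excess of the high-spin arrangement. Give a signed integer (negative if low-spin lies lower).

90

In the high-spin limit (t₂g³ eg²) the orbital term is 0.0Δₒ = 0 kJ/mol, with no excess pairing.
Low-spin t₂g⁵ eg⁰ gives -2.0Δₒ = -314 kJ/mol, but forming 2 extra pairs costs 2P = 404 kJ/mol, so E(LS) = -314 + 404 = 90 kJ/mol.
Thus E(LS) − E(HS) = 90 kJ/mol.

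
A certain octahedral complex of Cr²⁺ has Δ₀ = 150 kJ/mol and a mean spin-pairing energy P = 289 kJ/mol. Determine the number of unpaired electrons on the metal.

4

Cr²⁺: group 6, so d-count = 6 − 2 = 4.
Δ₀ < P, so pairing is avoided: the ground state is high-spin.
That gives t2g^3 e_g^1.
Unpaired electrons: 4.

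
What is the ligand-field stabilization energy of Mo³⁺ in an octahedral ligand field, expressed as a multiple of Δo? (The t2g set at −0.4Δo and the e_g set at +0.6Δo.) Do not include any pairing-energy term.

Mo is in group 6, so Mo³⁺ is d³ (6 − 3 = 3).
Configuration: t2g^3 e_g^0.
CFSE = 3(-0.4Δo) + 0(0.6Δo) = -1.2Δo + 0.0Δo = -1.2Δo.

-1.2 Δo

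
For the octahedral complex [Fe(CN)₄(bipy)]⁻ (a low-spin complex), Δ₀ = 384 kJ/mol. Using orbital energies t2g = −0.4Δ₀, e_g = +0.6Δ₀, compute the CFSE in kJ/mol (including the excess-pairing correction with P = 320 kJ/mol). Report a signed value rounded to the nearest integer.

Ligand charges: 4×(-1) from CN⁻ and 1×(+0) from bipy sum to -4; with overall charge -1, Fe is +3.
Group 8 minus oxidation state +3 gives a d⁵ configuration for Fe³⁺.
Configuration: t2g^5 e_g^0.
Orbital CFSE = 5(-0.4) + 0(0.6) = -2.0Δ₀ = -2.0 × 384 = -768 kJ/mol.
Pairing penalty: 2 pairs vs 0 in the high-spin reference → 2 extra × P = 640 kJ/mol.
Net CFSE = -768 + 640 = -128 kJ/mol.

-128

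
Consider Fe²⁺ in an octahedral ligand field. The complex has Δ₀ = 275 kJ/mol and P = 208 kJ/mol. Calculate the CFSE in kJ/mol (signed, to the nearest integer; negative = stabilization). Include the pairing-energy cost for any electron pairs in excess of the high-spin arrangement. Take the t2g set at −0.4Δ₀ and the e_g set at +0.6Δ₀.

-244

Fe sits in group 8; removing 2 electrons leaves Fe²⁺ with 8 − 2 = 6 d electrons.
With Δ₀ > P the complex is low-spin.
Filling d⁶ accordingly: t2g^6 e_g^0.
Orbital CFSE = -2.4Δ₀ = -2.4 × 275 = -660 kJ/mol.
Excess pairs vs high-spin: 3 − 1 = 2; pairing cost = +416 kJ/mol.
Net CFSE = -660 + 416 = -244 kJ/mol.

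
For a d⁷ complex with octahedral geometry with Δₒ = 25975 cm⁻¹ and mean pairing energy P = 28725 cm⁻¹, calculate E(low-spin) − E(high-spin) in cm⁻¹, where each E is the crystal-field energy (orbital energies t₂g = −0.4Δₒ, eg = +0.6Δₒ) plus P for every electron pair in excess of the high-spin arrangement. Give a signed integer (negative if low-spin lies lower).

2750

In the high-spin limit (t₂g⁵ eg²) the orbital term is -0.8Δₒ = -20780 cm⁻¹, with no excess pairing.
Low-spin: t₂g⁶ eg¹, orbital CFSE = -1.8Δₒ = -46755 cm⁻¹; plus 1 excess pair × P = +28725 cm⁻¹; total -18030 cm⁻¹.
Thus E(LS) − E(HS) = 2750 cm⁻¹.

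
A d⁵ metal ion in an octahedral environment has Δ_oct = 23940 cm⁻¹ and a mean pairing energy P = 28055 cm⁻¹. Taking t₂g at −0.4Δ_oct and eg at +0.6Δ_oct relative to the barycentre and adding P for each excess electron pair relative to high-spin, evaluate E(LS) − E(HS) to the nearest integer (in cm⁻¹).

High-spin: t₂g³ eg², CFSE = 0.0Δ_oct = 0 cm⁻¹.
Low-spin: t₂g⁵ eg⁰, orbital CFSE = -2.0Δ_oct = -47880 cm⁻¹; plus 2 excess pairs × P = +56110 cm⁻¹; total 8230 cm⁻¹.
Thus E(LS) − E(HS) = 8230 cm⁻¹.

8230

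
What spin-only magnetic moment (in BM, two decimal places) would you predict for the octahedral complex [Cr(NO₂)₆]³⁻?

Each NO₂⁻ contributes -1; 6 × (-1) = -6. With overall charge -3, Cr is in the +3 oxidation state.
Group 6 minus oxidation state +3 gives a d³ configuration for Cr³⁺.
For octahedral d³ the high- and low-spin configurations coincide.
Configuration: t₂g³ eg⁰ → 3 unpaired electrons.
μ(spin-only) = √[3(3+2)] = √15 ≈ 3.87 BM.

3.87 BM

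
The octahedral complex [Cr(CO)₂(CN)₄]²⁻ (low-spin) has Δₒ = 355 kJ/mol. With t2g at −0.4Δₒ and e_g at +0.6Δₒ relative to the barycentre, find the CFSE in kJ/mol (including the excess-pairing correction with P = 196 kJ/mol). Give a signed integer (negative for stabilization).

Ligand charges: 2×(+0) from CO and 4×(-1) from CN⁻ sum to -4; with overall charge -2, Cr is +2.
Group 6 minus oxidation state +2 gives a d⁴ configuration for Cr²⁺.
The d⁴ electrons fill as t2g^4 e_g^0.
CFSE(orbital) = 4×(-0.4Δₒ) + 0×(0.6Δₒ) = -1.6Δₒ; with Δₒ = 355 kJ/mol that is -568 kJ/mol.
Relative to high-spin t2g^3 e_g^1 (0 paired), the low-spin configuration has 1 additional pair, contributing +1 × 196 = +196 kJ/mol.
Overall CFSE = -568 + 196 = -372 kJ/mol.

-372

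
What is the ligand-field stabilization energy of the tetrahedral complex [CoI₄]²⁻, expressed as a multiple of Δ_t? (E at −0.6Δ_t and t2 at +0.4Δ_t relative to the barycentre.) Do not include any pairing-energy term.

Each I⁻ contributes -1; 4 × (-1) = -4. With overall charge -2, Co is in the +2 oxidation state.
Co is in group 9, so Co²⁺ is d⁷ (9 − 2 = 7).
Tetrahedral fields are weak (Δₜ ≈ 4/9 Δₒ), so electrons fill high-spin.
Configuration: e^4 t2^3.
CFSE = 4(-0.6Δ_t) + 3(0.4Δ_t) = -2.4Δ_t + 1.2Δ_t = -1.2Δ_t.

-1.2 Δ_t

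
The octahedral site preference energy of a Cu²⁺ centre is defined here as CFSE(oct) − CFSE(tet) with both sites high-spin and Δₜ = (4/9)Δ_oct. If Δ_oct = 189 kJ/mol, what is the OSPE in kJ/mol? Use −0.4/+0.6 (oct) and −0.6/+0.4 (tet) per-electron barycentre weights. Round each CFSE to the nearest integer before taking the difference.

Cu sits in group 11; removing 2 electrons leaves Cu²⁺ with 11 − 2 = 9 d electrons.
Octahedral high-spin t2g^6 e_g^3: CFSE = -0.6 × 189 = -113 kJ/mol.
Tetrahedral: e^4 t2^5, CFSE = 4(−0.6) + 5(+0.4) = -0.4Δₜ = -0.4 × (4/9) × 189 = -34 kJ/mol.
Subtracting, OSPE = -113 − (-34) = -79 kJ/mol.

-79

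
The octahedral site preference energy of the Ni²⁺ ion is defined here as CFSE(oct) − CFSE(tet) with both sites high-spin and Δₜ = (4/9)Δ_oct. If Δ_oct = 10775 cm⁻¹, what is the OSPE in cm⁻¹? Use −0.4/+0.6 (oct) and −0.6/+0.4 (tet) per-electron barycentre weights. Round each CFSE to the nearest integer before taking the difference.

-9099

Group 10 minus oxidation state +2 gives a d⁸ configuration for Ni²⁺.
In an octahedral site d⁸ (HS) is t₂g⁶ eg², giving CFSE(oct) = -1.2Δ_oct = -12930 cm⁻¹.
Tetrahedral: e⁴ t₂⁴, CFSE = 4(−0.6) + 4(+0.4) = -0.8Δₜ = -0.8 × (4/9) × 10775 = -3831 cm⁻¹.
OSPE = -12930 − (-3831) = -9099 cm⁻¹.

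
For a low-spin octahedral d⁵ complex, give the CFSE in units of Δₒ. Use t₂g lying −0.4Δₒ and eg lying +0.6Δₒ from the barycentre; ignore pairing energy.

-2.0 Δₒ

Configuration: t₂g⁵ eg⁰.
CFSE = 5(-0.4Δₒ) + 0(0.6Δₒ) = -2.0Δₒ + 0.0Δₒ = -2.0Δₒ.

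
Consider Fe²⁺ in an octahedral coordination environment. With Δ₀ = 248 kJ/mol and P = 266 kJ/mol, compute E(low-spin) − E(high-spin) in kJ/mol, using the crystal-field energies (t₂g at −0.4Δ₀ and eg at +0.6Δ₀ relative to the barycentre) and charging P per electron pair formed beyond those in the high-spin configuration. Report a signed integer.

36

Fe sits in group 8; removing 2 electrons leaves Fe²⁺ with 8 − 2 = 6 d electrons.
High-spin d⁶ fills as t₂g⁴ eg² with CFSE 4(−0.4) + 2(+0.6) = -0.4Δ₀ = -99 kJ/mol.
Low-spin t₂g⁶ eg⁰ gives -2.4Δ₀ = -595 kJ/mol, but forming 2 extra pairs costs 2P = 532 kJ/mol, so E(LS) = -595 + 532 = -63 kJ/mol.
E(LS) − E(HS) = -63 − (-99) = 36 kJ/mol.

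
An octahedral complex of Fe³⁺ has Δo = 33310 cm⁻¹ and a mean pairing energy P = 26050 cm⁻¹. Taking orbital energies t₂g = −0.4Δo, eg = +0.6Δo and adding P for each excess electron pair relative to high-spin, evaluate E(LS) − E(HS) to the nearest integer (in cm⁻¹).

Fe sits in group 8; removing 3 electrons leaves Fe³⁺ with 8 − 3 = 5 d electrons.
High-spin: t₂g³ eg², CFSE = 0.0Δo = 0 cm⁻¹.
Low-spin t₂g⁵ eg⁰ gives -2.0Δo = -66620 cm⁻¹, but forming 2 extra pairs costs 2P = 52100 cm⁻¹, so E(LS) = -66620 + 52100 = -14520 cm⁻¹.
E(LS) − E(HS) = -14520 − (0) = -14520 cm⁻¹.

-14520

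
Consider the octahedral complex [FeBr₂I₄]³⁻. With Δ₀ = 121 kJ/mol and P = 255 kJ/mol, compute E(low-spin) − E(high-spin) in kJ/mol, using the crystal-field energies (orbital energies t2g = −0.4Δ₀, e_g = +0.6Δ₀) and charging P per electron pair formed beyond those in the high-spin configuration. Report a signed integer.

Ligand charges: 2×(-1) from Br⁻ and 4×(-1) from I⁻ sum to -6; with overall charge -3, Fe is +3.
Fe is in group 8, so Fe³⁺ is d⁵ (8 − 3 = 5).
In the high-spin limit (t2g^3 e_g^2) the orbital term is 0.0Δ₀ = 0 kJ/mol, with no excess pairing.
For low-spin the configuration is t2g^5 e_g^0: orbital energy -2.0 × 121 = -242 kJ/mol, and 2 additional pairs relative to high-spin add 510 kJ/mol, giving 268 kJ/mol.
The difference is 268 − (0) = 268 kJ/mol, so high-spin lies lower.

268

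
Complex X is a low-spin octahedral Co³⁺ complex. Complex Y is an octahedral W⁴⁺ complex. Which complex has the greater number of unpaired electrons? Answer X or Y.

X: Group 9 minus oxidation state +3 gives a d⁶ configuration for Co³⁺; t2g^6 e_g^0 → 0 unpaired.
Y: Group 6 minus oxidation state +4 gives a d² configuration for W⁴⁺; For octahedral d² the high- and low-spin configurations coincide; t2g^2 e_g^0 → 2 unpaired.
So Y has more unpaired electrons.

Y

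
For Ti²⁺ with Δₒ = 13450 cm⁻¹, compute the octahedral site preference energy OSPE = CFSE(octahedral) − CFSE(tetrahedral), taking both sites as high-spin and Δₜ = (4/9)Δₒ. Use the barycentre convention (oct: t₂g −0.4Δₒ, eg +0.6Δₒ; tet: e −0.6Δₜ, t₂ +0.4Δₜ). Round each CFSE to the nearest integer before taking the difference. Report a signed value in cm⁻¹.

-3587

Group 4 minus oxidation state +2 gives a d² configuration for Ti²⁺.
Octahedral high-spin t2g^2 e_g^0: CFSE = -0.8 × 13450 = -10760 cm⁻¹.
Tetrahedral e^2 t2^0 gives -1.2Δₜ = -1.2 × (4/9) × 13450 = -7173 cm⁻¹.
OSPE = -10760 − (-7173) = -3587 cm⁻¹.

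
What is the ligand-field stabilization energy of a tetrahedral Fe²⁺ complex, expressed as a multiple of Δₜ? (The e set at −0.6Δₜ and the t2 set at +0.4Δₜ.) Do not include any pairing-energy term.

Fe is in group 8, so Fe²⁺ is d⁶ (8 − 2 = 6).
Tetrahedral splitting is small, so the complex is high-spin.
Configuration: e^3 t2^3.
CFSE = 3(-0.6Δₜ) + 3(0.4Δₜ) = -1.8Δₜ + 1.2Δₜ = -0.6Δₜ.

-0.6 Δₜ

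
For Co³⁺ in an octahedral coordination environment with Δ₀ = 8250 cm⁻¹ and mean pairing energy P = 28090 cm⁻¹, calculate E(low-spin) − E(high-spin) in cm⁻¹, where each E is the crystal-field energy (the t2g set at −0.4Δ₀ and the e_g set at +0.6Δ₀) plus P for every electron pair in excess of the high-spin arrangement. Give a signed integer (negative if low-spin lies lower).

Group 9 minus oxidation state +3 gives a d⁶ configuration for Co³⁺.
High-spin d⁶ fills as t2g^4 e_g^2 with CFSE 4(−0.4) + 2(+0.6) = -0.4Δ₀ = -3300 cm⁻¹.
Low-spin: t2g^6 e_g^0, orbital CFSE = -2.4Δ₀ = -19800 cm⁻¹; plus 2 excess pairs × P = +56180 cm⁻¹; total 36380 cm⁻¹.
The difference is 36380 − (-3300) = 39680 cm⁻¹, so high-spin lies lower.

39680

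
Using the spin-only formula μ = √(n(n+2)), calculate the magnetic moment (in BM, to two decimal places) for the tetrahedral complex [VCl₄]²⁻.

Each Cl⁻ contributes -1; 4 × (-1) = -4. With overall charge -2, V is in the +2 oxidation state.
Group 5 minus oxidation state +2 gives a d³ configuration for V²⁺.
Tetrahedral fields are weak (Δₜ ≈ 4/9 Δₒ), so electrons fill high-spin.
Configuration: e² t₂¹ → 3 unpaired electrons.
μ(spin-only) = √[3(3+2)] = √15 ≈ 3.87 BM.

3.87 BM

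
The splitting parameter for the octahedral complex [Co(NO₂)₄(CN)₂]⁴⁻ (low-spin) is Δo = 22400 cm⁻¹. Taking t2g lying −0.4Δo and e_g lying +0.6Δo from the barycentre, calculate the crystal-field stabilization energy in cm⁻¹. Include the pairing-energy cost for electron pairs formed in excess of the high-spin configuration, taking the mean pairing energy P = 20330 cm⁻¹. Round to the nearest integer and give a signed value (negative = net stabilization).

-19990

Ligand charges: 4×(-1) from NO₂⁻ and 2×(-1) from CN⁻ sum to -6; with overall charge -4, Co is +2.
Group 9 minus oxidation state +2 gives a d⁷ configuration for Co²⁺.
Configuration: t2g^6 e_g^1.
CFSE(orbital) = 6×(-0.4Δo) + 1×(0.6Δo) = -1.8Δo; with Δo = 22400 cm⁻¹ that is -40320 cm⁻¹.
High-spin d⁷ would be t2g^5 e_g^2 with 2 pairs; low-spin has 3, so 1 excess pair costs +1P = +20330 cm⁻¹.
Net CFSE = -40320 + 20330 = -19990 cm⁻¹.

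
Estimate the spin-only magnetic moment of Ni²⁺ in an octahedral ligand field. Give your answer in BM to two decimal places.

Ni²⁺: group 10, so d-count = 10 − 2 = 8.
Configuration: t2g^6 e_g^2 → 2 unpaired electrons.
μ(spin-only) = √[2(2+2)] = √8 ≈ 2.83 BM.

2.83 BM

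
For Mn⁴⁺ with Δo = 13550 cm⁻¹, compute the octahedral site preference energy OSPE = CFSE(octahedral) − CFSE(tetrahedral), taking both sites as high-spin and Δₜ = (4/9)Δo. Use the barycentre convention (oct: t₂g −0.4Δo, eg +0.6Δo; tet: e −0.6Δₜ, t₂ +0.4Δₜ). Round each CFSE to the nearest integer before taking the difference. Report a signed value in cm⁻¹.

Mn sits in group 7; removing 4 electrons leaves Mn⁴⁺ with 7 − 4 = 3 d electrons.
Octahedral high-spin t2g^3 e_g^0: CFSE = -1.2 × 13550 = -16260 cm⁻¹.
Tetrahedral e^2 t2^1 gives -0.8Δₜ = -0.8 × (4/9) × 13550 = -4818 cm⁻¹.
OSPE = -16260 − (-4818) = -11442 cm⁻¹.

-11442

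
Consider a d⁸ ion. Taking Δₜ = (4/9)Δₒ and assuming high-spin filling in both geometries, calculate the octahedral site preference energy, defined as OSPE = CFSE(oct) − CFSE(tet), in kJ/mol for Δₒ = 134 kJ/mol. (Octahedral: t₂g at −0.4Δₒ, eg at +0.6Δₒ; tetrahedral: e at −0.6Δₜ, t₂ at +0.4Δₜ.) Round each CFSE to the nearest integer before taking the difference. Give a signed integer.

Octahedral high-spin t2g^6 e_g^2: CFSE = -1.2 × 134 = -161 kJ/mol.
In a tetrahedral site the filling is e^4 t2^4: CFSE(tet) = -0.8Δₜ = -0.8 × (4/9)(134) = -48 kJ/mol.
OSPE = -161 − (-48) = -113 kJ/mol.

-113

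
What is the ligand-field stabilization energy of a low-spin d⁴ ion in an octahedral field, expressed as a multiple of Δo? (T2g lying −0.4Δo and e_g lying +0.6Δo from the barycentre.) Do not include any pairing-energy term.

Configuration: t2g^4 e_g^0.
CFSE = 4(-0.4Δo) + 0(0.6Δo) = -1.6Δo + 0.0Δo = -1.6Δo.

-1.6 Δo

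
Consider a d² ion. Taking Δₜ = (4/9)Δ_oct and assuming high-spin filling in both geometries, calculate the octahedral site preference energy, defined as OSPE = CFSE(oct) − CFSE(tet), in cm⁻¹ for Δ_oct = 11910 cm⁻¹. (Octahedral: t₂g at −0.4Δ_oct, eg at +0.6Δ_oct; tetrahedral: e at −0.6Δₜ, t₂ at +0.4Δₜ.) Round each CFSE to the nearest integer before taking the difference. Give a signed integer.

Octahedral high-spin t2g^2 e_g^0: CFSE = -0.8 × 11910 = -9528 cm⁻¹.
Tetrahedral: e^2 t2^0, CFSE = 2(−0.6) + 0(+0.4) = -1.2Δₜ = -1.2 × (4/9) × 11910 = -6352 cm⁻¹.
Subtracting, OSPE = -9528 − (-6352) = -3176 cm⁻¹.

-3176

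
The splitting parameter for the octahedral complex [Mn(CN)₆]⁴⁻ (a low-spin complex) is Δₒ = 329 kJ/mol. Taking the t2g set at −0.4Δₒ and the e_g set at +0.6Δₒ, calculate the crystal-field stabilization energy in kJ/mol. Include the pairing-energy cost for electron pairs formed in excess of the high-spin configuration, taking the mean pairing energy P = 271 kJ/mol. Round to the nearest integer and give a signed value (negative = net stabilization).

-116

Each CN⁻ contributes -1; 6 × (-1) = -6. With overall charge -4, Mn is in the +2 oxidation state.
Mn is in group 7, so Mn²⁺ is d⁵ (7 − 2 = 5).
The d⁵ electrons fill as t2g^5 e_g^0.
Orbital CFSE = 5(-0.4) + 0(0.6) = -2.0Δₒ = -2.0 × 329 = -658 kJ/mol.
Pairing penalty: 2 pairs vs 0 in the high-spin reference → 2 extra × P = 542 kJ/mol.
Combining: -658 + 542 = -116 kJ/mol.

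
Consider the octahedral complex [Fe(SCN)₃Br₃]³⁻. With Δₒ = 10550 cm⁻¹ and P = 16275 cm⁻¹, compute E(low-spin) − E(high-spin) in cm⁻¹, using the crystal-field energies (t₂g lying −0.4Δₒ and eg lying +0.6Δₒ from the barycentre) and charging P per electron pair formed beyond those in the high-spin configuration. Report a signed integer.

11450

Ligand charges: 3×(-1) from SCN⁻ and 3×(-1) from Br⁻ sum to -6; with overall charge -3, Fe is +3.
Fe³⁺: group 8, so d-count = 8 − 3 = 5.
In the high-spin limit (t₂g³ eg²) the orbital term is 0.0Δₒ = 0 cm⁻¹, with no excess pairing.
Low-spin: t₂g⁵ eg⁰, orbital CFSE = -2.0Δₒ = -21100 cm⁻¹; plus 2 excess pairs × P = +32550 cm⁻¹; total 11450 cm⁻¹.
The difference is 11450 − (0) = 11450 cm⁻¹, so high-spin lies lower.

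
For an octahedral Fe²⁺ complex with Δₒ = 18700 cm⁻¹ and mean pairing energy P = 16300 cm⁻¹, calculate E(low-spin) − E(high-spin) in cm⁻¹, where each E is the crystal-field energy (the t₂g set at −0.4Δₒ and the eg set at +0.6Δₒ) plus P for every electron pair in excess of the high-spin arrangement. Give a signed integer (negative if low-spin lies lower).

Group 8 minus oxidation state +2 gives a d⁶ configuration for Fe²⁺.
High-spin: t₂g⁴ eg², CFSE = -0.4Δₒ = -7480 cm⁻¹.
For low-spin the configuration is t₂g⁶ eg⁰: orbital energy -2.4 × 18700 = -44880 cm⁻¹, and 2 additional pairs relative to high-spin add 32600 cm⁻¹, giving -12280 cm⁻¹.
E(LS) − E(HS) = -12280 − (-7480) = -4800 cm⁻¹.

-4800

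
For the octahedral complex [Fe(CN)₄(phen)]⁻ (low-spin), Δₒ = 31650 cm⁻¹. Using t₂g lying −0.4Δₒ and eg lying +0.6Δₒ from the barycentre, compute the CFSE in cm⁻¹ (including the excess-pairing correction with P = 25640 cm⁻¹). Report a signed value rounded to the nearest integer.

-12020

Ligand charges: 4×(-1) from CN⁻ and 1×(+0) from phen sum to -4; with overall charge -1, Fe is +3.
Fe³⁺: group 8, so d-count = 8 − 3 = 5.
Configuration: t₂g⁵ eg⁰.
Orbital CFSE = 5(-0.4) + 0(0.6) = -2.0Δₒ = -2.0 × 31650 = -63300 cm⁻¹.
Pairing penalty: 2 pairs vs 0 in the high-spin reference → 2 extra × P = 51280 cm⁻¹.
Net CFSE = -63300 + 51280 = -12020 cm⁻¹.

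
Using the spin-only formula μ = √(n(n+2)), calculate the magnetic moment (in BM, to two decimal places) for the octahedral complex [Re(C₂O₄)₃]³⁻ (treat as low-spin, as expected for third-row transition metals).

2.83 BM

Each C₂O₄²⁻ contributes -2; 3 × (-2) = -6. With overall charge -3, Re is in the +3 oxidation state.
Re is in group 7, so Re³⁺ is d⁴ (7 − 3 = 4).
Configuration: t2g^4 e_g^0 → 2 unpaired electrons.
μ(spin-only) = √[2(2+2)] = √8 ≈ 2.83 BM.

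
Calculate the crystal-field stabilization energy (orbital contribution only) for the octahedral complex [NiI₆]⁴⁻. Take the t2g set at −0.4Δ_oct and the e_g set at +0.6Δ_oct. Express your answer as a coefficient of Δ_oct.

Each I⁻ contributes -1; 6 × (-1) = -6. With overall charge -4, Ni is in the +2 oxidation state.
Ni sits in group 10; removing 2 electrons leaves Ni²⁺ with 10 − 2 = 8 d electrons.
Configuration: t2g^6 e_g^2.
CFSE = 6(-0.4Δ_oct) + 2(0.6Δ_oct) = -2.4Δ_oct + 1.2Δ_oct = -1.2Δ_oct.

-1.2 Δ_oct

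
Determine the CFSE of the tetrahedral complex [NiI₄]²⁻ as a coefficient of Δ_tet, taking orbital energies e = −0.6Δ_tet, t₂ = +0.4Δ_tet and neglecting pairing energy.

Each I⁻ contributes -1; 4 × (-1) = -4. With overall charge -2, Ni is in the +2 oxidation state.
Group 10 minus oxidation state +2 gives a d⁸ configuration for Ni²⁺.
With tetrahedral geometry the complex is necessarily high-spin.
Configuration: e⁴ t₂⁴.
CFSE = 4(-0.6Δ_tet) + 4(0.4Δ_tet) = -2.4Δ_tet + 1.6Δ_tet = -0.8Δ_tet.

-0.8 Δ_tet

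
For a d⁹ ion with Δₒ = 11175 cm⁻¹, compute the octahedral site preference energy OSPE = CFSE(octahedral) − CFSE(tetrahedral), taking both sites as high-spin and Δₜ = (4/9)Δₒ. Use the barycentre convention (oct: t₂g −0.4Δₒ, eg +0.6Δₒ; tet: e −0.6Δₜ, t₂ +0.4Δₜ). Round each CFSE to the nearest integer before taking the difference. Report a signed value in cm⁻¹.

In an octahedral site d⁹ (HS) is t₂g⁶ eg³, giving CFSE(oct) = -0.6Δₒ = -6705 cm⁻¹.
Tetrahedral: e⁴ t₂⁵, CFSE = 4(−0.6) + 5(+0.4) = -0.4Δₜ = -0.4 × (4/9) × 11175 = -1987 cm⁻¹.
OSPE = -6705 − (-1987) = -4718 cm⁻¹.

-4718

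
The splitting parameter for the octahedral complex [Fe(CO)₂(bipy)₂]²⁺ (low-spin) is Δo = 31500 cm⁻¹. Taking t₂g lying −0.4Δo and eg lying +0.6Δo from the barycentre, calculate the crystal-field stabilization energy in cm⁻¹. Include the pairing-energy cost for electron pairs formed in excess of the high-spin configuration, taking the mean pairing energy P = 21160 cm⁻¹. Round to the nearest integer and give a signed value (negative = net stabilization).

-33280

Ligand charges: 2×(+0) from CO and 2×(+0) from bipy sum to +0; with overall charge +2, Fe is +2.
Fe²⁺: group 8, so d-count = 8 − 2 = 6.
Configuration: t₂g⁶ eg⁰.
CFSE(orbital) = 6×(-0.4Δo) + 0×(0.6Δo) = -2.4Δo; with Δo = 31500 cm⁻¹ that is -75600 cm⁻¹.
Pairing penalty: 3 pairs vs 1 in the high-spin reference → 2 extra × P = 42320 cm⁻¹.
Net CFSE = -75600 + 42320 = -33280 cm⁻¹.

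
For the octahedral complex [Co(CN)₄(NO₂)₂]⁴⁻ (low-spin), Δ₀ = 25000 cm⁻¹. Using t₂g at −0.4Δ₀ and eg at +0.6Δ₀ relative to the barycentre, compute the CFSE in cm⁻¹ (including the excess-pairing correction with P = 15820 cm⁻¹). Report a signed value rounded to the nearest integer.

-29180

Ligand charges: 4×(-1) from CN⁻ and 2×(-1) from NO₂⁻ sum to -6; with overall charge -4, Co is +2.
Co is in group 9, so Co²⁺ is d⁷ (9 − 2 = 7).
Configuration: t₂g⁶ eg¹.
CFSE(orbital) = 6×(-0.4Δ₀) + 1×(0.6Δ₀) = -1.8Δ₀; with Δ₀ = 25000 cm⁻¹ that is -45000 cm⁻¹.
Relative to high-spin t₂g⁵ eg² (2 paired), the low-spin configuration has 1 additional pair, contributing +1 × 15820 = +15820 cm⁻¹.
Overall CFSE = -45000 + 15820 = -29180 cm⁻¹.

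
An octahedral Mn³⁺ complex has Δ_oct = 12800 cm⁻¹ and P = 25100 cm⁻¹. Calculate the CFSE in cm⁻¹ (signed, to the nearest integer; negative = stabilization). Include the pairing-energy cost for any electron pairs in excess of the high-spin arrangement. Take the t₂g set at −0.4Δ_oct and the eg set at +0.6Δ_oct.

-7680

Mn³⁺: group 7, so d-count = 7 − 3 = 4.
Here Δ_oct < P (12800 < 25100), so the high-spin state is favoured.
Filling d⁴ accordingly: t₂g³ eg¹.
Orbital CFSE = -0.6Δ_oct = -0.6 × 12800 = -7680 cm⁻¹.
High-spin has no excess pairs, so no pairing correction applies.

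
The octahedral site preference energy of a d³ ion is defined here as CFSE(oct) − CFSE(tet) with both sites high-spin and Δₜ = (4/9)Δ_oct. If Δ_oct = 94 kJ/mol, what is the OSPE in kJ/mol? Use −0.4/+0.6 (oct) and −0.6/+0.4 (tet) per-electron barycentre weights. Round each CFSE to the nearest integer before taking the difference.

Octahedral (high-spin): t2g^3 e_g^0, CFSE = 3(−0.4) + 0(+0.6) = -1.2Δ_oct = -1.2 × 94 = -113 kJ/mol.
Tetrahedral: e^2 t2^1, CFSE = 2(−0.6) + 1(+0.4) = -0.8Δₜ = -0.8 × (4/9) × 94 = -33 kJ/mol.
Subtracting, OSPE = -113 − (-33) = -80 kJ/mol.

-80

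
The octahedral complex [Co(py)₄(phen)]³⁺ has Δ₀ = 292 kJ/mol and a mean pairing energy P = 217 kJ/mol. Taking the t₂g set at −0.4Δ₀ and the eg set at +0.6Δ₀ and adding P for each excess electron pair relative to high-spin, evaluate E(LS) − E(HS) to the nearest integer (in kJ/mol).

Ligand charges: 4×(+0) from py and 1×(+0) from phen sum to +0; with overall charge +3, Co is +3.
Co sits in group 9; removing 3 electrons leaves Co³⁺ with 9 − 3 = 6 d electrons.
In the high-spin limit (t₂g⁴ eg²) the orbital term is -0.4Δ₀ = -117 kJ/mol, with no excess pairing.
Low-spin t₂g⁶ eg⁰ gives -2.4Δ₀ = -701 kJ/mol, but forming 2 extra pairs costs 2P = 434 kJ/mol, so E(LS) = -701 + 434 = -267 kJ/mol.
Thus E(LS) − E(HS) = -150 kJ/mol.

-150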